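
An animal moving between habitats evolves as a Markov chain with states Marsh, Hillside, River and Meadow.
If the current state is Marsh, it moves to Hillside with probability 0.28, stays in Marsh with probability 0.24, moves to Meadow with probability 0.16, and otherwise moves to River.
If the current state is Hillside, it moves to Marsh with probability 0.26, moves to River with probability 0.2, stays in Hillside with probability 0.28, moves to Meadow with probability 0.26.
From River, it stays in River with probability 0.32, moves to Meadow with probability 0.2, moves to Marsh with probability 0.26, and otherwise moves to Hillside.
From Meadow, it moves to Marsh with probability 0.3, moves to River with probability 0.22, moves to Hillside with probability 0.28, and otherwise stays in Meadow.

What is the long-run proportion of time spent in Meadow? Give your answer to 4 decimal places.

Let the stationary distribution be π with π = πP and π_1 + π_2 + π_3 + π_4 = 1.
π_1 = 0.24·π_1 + 0.26·π_2 + 0.26·π_3 + 0.3·π_4
π_2 = 0.28·π_1 + 0.28·π_2 + 0.22·π_3 + 0.28·π_4
π_3 = 0.32·π_1 + 0.2·π_2 + 0.32·π_3 + 0.22·π_4
Solving with the normalization constraint gives π = (0.2630, 0.2639, 0.2678, 0.2053).
So the stationary probability of Meadow is 0.2053.

0.2053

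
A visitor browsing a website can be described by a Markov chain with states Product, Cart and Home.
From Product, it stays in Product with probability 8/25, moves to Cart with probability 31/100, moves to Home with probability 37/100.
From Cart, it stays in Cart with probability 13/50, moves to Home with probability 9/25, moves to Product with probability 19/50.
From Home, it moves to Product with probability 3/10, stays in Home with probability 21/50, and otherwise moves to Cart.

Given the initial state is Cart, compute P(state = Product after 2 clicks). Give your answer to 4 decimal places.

0.3284

Sum over the intermediate state after 1 click:
P = P(Cart→Product)·P(Product→Product) + P(Cart→Cart)·P(Cart→Product) + P(Cart→Home)·P(Home→Product)
  = 0.38×0.32 + 0.26×0.38 + 0.36×0.3
  = 0.1216 + 0.0988 + 0.1080 = 0.3284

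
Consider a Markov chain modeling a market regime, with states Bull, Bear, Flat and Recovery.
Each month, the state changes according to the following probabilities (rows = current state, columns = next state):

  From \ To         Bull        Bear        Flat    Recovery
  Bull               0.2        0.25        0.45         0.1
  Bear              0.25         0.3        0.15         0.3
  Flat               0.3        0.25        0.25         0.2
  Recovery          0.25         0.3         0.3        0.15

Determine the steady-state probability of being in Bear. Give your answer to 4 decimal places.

0.2733

Let the stationary distribution be π with π = πP and π_1 + π_2 + π_3 + π_4 = 1.
π_1 = 0.2·π_1 + 0.25·π_2 + 0.3·π_3 + 0.25·π_4
π_2 = 0.25·π_1 + 0.3·π_2 + 0.25·π_3 + 0.3·π_4
π_3 = 0.45·π_1 + 0.15·π_2 + 0.25·π_3 + 0.3·π_4
Solving with the normalization constraint gives π = (0.2516, 0.2733, 0.2826, 0.1925).
So the stationary probability of Bear is 0.2733.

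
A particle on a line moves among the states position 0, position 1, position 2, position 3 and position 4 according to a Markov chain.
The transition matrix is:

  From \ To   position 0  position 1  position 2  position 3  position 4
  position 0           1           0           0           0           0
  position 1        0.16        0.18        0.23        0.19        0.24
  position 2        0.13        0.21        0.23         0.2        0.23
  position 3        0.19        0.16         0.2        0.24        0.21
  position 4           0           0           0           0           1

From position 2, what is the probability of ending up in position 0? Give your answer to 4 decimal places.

Let h(s) be the probability of absorption at position 0 starting from transient state s. Then h(position 0) = 1 and h(position 4) = 0. By first-step analysis:
h(position 1) = 0.16·1 + 0.18·h(position 1) + 0.23·h(position 2) + 0.19·h(position 3) + 0.24·0
h(position 2) = 0.13·1 + 0.21·h(position 1) + 0.23·h(position 2) + 0.2·h(position 3) + 0.23·0
h(position 3) = 0.19·1 + 0.16·h(position 1) + 0.2·h(position 2) + 0.24·h(position 3) + 0.21·0
Solving: h(position 1) = 0.4075, h(position 2) = 0.3941, h(position 3) = 0.4395.
Starting from position 2, the probability is 0.3941.

0.3941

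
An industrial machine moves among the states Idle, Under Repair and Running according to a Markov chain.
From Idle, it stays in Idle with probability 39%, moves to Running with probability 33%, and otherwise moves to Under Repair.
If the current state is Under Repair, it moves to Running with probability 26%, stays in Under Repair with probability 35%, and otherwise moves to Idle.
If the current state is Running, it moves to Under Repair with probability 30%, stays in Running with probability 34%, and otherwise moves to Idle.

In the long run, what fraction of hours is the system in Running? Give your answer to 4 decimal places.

Let the stationary distribution be π with π = πP and π_1 + π_2 + π_3 = 1.
π_1 = 0.39·π_1 + 0.39·π_2 + 0.36·π_3
π_2 = 0.28·π_1 + 0.35·π_2 + 0.3·π_3
Solving with the normalization constraint gives π = (0.3807, 0.3078, 0.3116).
So the stationary probability of Running is 0.3116.

0.3116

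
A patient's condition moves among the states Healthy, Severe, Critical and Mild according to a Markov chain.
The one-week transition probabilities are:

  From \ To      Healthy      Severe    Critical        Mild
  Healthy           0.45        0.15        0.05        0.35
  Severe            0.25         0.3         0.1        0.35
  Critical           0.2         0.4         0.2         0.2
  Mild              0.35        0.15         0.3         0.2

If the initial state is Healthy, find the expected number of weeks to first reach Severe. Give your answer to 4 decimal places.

5.3846

Let t(s) be the expected number of weeks to first reach Severe from state s, with t(Severe) = 0. Conditioning on the first week:
t(Healthy) = 1 + 0.45·t(Healthy) + 0.05·t(Critical) + 0.35·t(Mild)
t(Critical) = 1 + 0.2·t(Healthy) + 0.2·t(Critical) + 0.2·t(Mild)
t(Mild) = 1 + 0.35·t(Healthy) + 0.3·t(Critical) + 0.2·t(Mild)
Solving: t(Healthy) = 5.3846, t(Critical) = 3.8594, t(Mild) = 5.0531.
Expected weeks from Healthy to Severe: 5.3846.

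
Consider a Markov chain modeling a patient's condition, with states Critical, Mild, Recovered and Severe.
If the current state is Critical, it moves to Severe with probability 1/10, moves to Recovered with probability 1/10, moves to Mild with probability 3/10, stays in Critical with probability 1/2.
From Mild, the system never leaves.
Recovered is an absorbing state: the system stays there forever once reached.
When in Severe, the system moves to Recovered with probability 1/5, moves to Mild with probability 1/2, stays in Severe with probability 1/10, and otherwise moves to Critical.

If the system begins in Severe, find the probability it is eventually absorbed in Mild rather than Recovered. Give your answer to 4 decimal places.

Let h(s) be the probability of absorption at Mild starting from transient state s. Then h(Mild) = 1 and h(Recovered) = 0. By first-step analysis:
h(Critical) = 0.5·h(Critical) + 0.3·1 + 0.1·0 + 0.1·h(Severe)
h(Severe) = 0.2·h(Critical) + 0.5·1 + 0.2·0 + 0.1·h(Severe)
Solving: h(Critical) = 0.7442, h(Severe) = 0.7209.
Starting from Severe, the probability is 0.7209.

0.7209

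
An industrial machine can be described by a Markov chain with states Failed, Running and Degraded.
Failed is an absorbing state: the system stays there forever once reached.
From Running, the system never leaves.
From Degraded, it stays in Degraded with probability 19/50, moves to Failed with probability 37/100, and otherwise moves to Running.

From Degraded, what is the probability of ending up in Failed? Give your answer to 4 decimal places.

0.5968

Let h(s) be the probability of absorption at Failed starting from transient state s. Then h(Failed) = 1 and h(Running) = 0. By first-step analysis:
h(Degraded) = 0.37·1 + 0.25·0 + 0.38·h(Degraded)
Solving: h(Degraded) = 0.5968.
Starting from Degraded, the probability is 0.5968.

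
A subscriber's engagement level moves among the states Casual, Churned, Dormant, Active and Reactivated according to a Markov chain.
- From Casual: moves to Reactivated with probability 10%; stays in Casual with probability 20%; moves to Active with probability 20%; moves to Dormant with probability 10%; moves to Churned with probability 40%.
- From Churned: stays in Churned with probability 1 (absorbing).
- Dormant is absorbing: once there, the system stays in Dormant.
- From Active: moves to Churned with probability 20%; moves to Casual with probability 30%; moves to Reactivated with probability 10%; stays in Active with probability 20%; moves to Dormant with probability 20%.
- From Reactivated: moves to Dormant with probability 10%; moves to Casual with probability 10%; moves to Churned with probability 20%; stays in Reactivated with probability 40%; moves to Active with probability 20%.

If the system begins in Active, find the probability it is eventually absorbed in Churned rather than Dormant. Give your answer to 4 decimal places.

Let h(s) be the probability of absorption at Churned starting from transient state s. Then h(Churned) = 1 and h(Dormant) = 0. By first-step analysis:
h(Casual) = 0.2·h(Casual) + 0.4·1 + 0.1·0 + 0.2·h(Active) + 0.1·h(Reactivated)
h(Active) = 0.3·h(Casual) + 0.2·1 + 0.2·0 + 0.2·h(Active) + 0.1·h(Reactivated)
h(Reactivated) = 0.1·h(Casual) + 0.2·1 + 0.1·0 + 0.2·h(Active) + 0.4·h(Reactivated)
Solving: h(Casual) = 0.7342, h(Active) = 0.6076, h(Reactivated) = 0.6582.
Starting from Active, the probability is 0.6076.

0.6076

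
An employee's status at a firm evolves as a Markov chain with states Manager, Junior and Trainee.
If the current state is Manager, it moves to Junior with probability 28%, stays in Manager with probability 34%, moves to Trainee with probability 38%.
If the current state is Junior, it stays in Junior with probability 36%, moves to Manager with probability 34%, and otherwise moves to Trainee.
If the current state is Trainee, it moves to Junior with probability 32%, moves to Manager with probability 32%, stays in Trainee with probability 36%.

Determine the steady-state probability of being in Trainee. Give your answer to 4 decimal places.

0.3475

Let the stationary distribution be π with π = πP and π_1 + π_2 + π_3 = 1.
π_1 = 0.34·π_1 + 0.34·π_2 + 0.32·π_3
π_2 = 0.28·π_1 + 0.36·π_2 + 0.32·π_3
Solving with the normalization constraint gives π = (0.3331, 0.3195, 0.3475).
So the stationary probability of Trainee is 0.3475.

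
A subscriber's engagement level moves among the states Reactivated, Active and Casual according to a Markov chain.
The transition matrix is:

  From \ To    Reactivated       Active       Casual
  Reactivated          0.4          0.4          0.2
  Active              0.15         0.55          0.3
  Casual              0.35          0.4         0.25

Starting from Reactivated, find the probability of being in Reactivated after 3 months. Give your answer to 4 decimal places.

0.2725

Propagate the distribution vector 3 months from Reactivated.
After 0 months: (1.0000, 0.0000, 0.0000)
After 1 month: (0.4000, 0.4000, 0.2000)
After 2 months: (0.2900, 0.4600, 0.2500)
After 3 months: (0.2725, 0.4690, 0.2585)
P(in Reactivated after 3 months) = 0.2725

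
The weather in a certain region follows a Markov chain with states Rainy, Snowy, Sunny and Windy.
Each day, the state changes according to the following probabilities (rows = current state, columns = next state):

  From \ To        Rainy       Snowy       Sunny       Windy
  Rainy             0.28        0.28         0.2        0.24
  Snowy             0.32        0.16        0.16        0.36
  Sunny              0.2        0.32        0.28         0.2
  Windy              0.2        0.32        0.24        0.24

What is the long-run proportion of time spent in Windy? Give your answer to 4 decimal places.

0.2634

Let the stationary distribution be π with π = πP and π_1 + π_2 + π_3 + π_4 = 1.
π_1 = 0.28·π_1 + 0.32·π_2 + 0.2·π_3 + 0.2·π_4
π_2 = 0.28·π_1 + 0.16·π_2 + 0.32·π_3 + 0.32·π_4
π_3 = 0.2·π_1 + 0.16·π_2 + 0.28·π_3 + 0.24·π_4
Solving with the normalization constraint gives π = (0.2522, 0.2672, 0.2172, 0.2634).
So the stationary probability of Windy is 0.2634.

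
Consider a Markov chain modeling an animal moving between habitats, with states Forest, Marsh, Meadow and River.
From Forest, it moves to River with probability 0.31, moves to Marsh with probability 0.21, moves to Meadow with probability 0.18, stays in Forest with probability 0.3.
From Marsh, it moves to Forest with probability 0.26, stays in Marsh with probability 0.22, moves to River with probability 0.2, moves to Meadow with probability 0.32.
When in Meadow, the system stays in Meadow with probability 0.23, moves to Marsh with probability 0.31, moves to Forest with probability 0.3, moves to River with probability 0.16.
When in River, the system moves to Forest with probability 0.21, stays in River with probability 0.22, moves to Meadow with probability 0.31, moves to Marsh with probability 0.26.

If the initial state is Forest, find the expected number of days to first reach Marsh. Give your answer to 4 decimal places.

Let t(s) be the expected number of days to first reach Marsh from state s, with t(Marsh) = 0. Conditioning on the first day:
t(Forest) = 1 + 0.3·t(Forest) + 0.18·t(Meadow) + 0.31·t(River)
t(Meadow) = 1 + 0.3·t(Forest) + 0.23·t(Meadow) + 0.16·t(River)
t(River) = 1 + 0.21·t(Forest) + 0.31·t(Meadow) + 0.22·t(River)
Solving: t(Forest) = 4.0801, t(Meadow) = 3.6875, t(River) = 3.8461.
Expected days from Forest to Marsh: 4.0801.

4.0801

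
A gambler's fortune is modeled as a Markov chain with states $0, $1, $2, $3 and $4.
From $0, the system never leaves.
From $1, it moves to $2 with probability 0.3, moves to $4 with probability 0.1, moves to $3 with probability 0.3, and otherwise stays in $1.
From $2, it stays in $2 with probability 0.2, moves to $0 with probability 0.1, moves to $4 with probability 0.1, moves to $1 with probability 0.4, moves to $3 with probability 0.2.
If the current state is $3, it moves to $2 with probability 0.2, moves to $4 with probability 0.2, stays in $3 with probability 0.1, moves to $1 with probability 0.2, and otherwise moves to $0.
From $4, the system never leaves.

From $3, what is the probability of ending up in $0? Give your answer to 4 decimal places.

Let h(s) be the probability of absorption at $0 starting from transient state s. Then h($0) = 1 and h($4) = 0. By first-step analysis:
h($1) = 0.3·h($1) + 0.3·h($2) + 0.3·h($3) + 0.1·0
h($2) = 0.1·1 + 0.4·h($1) + 0.2·h($2) + 0.2·h($3) + 0.1·0
h($3) = 0.3·1 + 0.2·h($1) + 0.2·h($2) + 0.1·h($3) + 0.2·0
Solving: h($1) = 0.4331, h($2) = 0.4754, h($3) = 0.5352.
Starting from $3, the probability is 0.5352.

0.5352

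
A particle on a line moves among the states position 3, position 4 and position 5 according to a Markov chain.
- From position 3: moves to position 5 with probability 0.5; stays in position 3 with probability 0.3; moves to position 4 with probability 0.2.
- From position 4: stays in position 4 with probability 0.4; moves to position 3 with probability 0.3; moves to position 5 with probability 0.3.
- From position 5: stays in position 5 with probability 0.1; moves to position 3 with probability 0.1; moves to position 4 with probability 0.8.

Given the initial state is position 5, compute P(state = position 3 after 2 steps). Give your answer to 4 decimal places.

0.2800

Sum over the intermediate state after 1 step:
P = P(position 5→position 3)·P(position 3→position 3) + P(position 5→position 4)·P(position 4→position 3) + P(position 5→position 5)·P(position 5→position 3)
  = 0.1×0.3 + 0.8×0.3 + 0.1×0.1
  = 0.0300 + 0.2400 + 0.0100 = 0.2800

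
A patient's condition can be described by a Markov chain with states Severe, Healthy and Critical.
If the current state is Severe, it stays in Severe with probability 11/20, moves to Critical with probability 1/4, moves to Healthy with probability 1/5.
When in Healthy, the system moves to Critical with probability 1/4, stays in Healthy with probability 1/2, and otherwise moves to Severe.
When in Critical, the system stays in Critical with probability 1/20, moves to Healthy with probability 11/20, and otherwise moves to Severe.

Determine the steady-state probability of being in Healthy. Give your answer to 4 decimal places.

0.3899

Let the stationary distribution be π with π = πP and π_1 + π_2 + π_3 = 1.
π_1 = 0.55·π_1 + 0.25·π_2 + 0.4·π_3
π_2 = 0.2·π_1 + 0.5·π_2 + 0.55·π_3
Solving with the normalization constraint gives π = (0.4018, 0.3899, 0.2083).
So the stationary probability of Healthy is 0.3899.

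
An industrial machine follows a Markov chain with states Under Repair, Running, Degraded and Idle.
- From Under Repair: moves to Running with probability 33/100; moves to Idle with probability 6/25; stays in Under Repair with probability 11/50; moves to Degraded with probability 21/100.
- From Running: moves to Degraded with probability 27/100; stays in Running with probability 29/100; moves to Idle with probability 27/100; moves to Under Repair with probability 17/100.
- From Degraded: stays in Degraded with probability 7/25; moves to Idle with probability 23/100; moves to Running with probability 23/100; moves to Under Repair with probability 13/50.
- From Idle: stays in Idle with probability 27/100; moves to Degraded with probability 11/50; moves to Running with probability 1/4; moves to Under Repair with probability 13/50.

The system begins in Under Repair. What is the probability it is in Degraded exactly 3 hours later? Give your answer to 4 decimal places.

Propagate the distribution vector 3 hours from Under Repair.
After 0 hours: (1.0000, 0.0000, 0.0000, 0.0000)
After 1 hour: (0.2200, 0.3300, 0.2100, 0.2400)
After 2 hours: (0.2215, 0.2766, 0.2469, 0.2550)
After 3 hours: (0.2262, 0.2738, 0.2464, 0.2535)
P(in Degraded after 3 hours) = 0.2464

0.2464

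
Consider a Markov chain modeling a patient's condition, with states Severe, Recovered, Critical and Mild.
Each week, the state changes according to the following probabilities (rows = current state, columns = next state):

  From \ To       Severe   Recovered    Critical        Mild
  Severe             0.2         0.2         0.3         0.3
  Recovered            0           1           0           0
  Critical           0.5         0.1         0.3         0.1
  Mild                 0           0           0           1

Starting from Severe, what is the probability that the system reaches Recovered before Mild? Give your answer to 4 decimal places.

0.4146

Let h(s) be the probability of absorption at Recovered starting from transient state s. Then h(Recovered) = 1 and h(Mild) = 0. By first-step analysis:
h(Severe) = 0.2·h(Severe) + 0.2·1 + 0.3·h(Critical) + 0.3·0
h(Critical) = 0.5·h(Severe) + 0.1·1 + 0.3·h(Critical) + 0.1·0
Solving: h(Severe) = 0.4146, h(Critical) = 0.4390.
Starting from Severe, the probability is 0.4146.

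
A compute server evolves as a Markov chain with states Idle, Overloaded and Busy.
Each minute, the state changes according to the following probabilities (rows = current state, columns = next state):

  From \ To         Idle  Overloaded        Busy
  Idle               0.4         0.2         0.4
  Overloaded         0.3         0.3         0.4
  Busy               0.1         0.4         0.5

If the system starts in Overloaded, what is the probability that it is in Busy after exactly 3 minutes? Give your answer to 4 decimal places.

Propagate the distribution vector 3 minutes from Overloaded.
After 0 minutes: (0.0000, 1.0000, 0.0000)
After 1 minute: (0.3000, 0.3000, 0.4000)
After 2 minutes: (0.2500, 0.3100, 0.4400)
After 3 minutes: (0.2370, 0.3190, 0.4440)
P(in Busy after 3 minutes) = 0.4440

0.4440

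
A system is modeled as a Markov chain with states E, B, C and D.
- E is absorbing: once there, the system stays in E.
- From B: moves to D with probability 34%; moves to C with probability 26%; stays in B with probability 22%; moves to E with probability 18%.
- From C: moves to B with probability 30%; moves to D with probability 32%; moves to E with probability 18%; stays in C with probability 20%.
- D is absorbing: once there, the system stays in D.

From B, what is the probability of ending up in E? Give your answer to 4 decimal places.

Let h(s) be the probability of absorption at E starting from transient state s. Then h(E) = 1 and h(D) = 0. By first-step analysis:
h(B) = 0.18·1 + 0.22·h(B) + 0.26·h(C) + 0.34·0
h(C) = 0.18·1 + 0.3·h(B) + 0.2·h(C) + 0.32·0
Solving: h(B) = 0.3495, h(C) = 0.3560.
Starting from B, the probability is 0.3495.

0.3495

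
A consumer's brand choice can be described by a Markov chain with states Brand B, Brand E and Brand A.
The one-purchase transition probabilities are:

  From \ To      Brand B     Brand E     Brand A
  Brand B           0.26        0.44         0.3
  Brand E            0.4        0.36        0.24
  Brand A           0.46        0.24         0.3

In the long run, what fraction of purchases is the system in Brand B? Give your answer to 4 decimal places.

0.3655

Let the stationary distribution be π with π = πP and π_1 + π_2 + π_3 = 1.
π_1 = 0.26·π_1 + 0.4·π_2 + 0.46·π_3
π_2 = 0.44·π_1 + 0.36·π_2 + 0.24·π_3
Solving with the normalization constraint gives π = (0.3655, 0.3558, 0.2787).
So the stationary probability of Brand B is 0.3655.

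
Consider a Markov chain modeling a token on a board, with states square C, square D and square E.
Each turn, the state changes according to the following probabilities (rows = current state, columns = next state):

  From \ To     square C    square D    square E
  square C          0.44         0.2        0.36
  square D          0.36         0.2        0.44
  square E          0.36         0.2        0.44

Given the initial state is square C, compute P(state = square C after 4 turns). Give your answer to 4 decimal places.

0.3913

Propagate the distribution vector 4 turns from square C.
After 0 turns: (1.0000, 0.0000, 0.0000)
After 1 turn: (0.4400, 0.2000, 0.3600)
After 2 turns: (0.3952, 0.2000, 0.4048)
After 3 turns: (0.3916, 0.2000, 0.4084)
After 4 turns: (0.3913, 0.2000, 0.4087)
P(in square C after 4 turns) = 0.3913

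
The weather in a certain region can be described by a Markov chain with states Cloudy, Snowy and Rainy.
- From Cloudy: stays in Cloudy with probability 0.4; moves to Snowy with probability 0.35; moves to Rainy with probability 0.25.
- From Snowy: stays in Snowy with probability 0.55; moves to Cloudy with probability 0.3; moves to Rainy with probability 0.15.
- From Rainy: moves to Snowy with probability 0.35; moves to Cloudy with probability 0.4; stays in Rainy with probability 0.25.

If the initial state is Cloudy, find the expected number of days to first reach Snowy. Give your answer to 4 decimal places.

2.8571

Let t(s) be the expected number of days to first reach Snowy from state s, with t(Snowy) = 0. Conditioning on the first day:
t(Cloudy) = 1 + 0.4·t(Cloudy) + 0.25·t(Rainy)
t(Rainy) = 1 + 0.4·t(Cloudy) + 0.25·t(Rainy)
Solving: t(Cloudy) = 2.8571, t(Rainy) = 2.8571.
Expected days from Cloudy to Snowy: 2.8571.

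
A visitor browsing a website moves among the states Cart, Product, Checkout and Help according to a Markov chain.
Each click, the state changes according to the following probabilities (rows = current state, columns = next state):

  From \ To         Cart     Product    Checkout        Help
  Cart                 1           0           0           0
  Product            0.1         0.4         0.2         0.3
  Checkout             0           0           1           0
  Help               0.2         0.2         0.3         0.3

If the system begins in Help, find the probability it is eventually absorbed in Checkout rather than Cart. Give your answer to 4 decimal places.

0.6111

Let h(s) be the probability of absorption at Checkout starting from transient state s. Then h(Checkout) = 1 and h(Cart) = 0. By first-step analysis:
h(Product) = 0.1·0 + 0.4·h(Product) + 0.2·1 + 0.3·h(Help)
h(Help) = 0.2·0 + 0.2·h(Product) + 0.3·1 + 0.3·h(Help)
Solving: h(Product) = 0.6389, h(Help) = 0.6111.
Starting from Help, the probability is 0.6111.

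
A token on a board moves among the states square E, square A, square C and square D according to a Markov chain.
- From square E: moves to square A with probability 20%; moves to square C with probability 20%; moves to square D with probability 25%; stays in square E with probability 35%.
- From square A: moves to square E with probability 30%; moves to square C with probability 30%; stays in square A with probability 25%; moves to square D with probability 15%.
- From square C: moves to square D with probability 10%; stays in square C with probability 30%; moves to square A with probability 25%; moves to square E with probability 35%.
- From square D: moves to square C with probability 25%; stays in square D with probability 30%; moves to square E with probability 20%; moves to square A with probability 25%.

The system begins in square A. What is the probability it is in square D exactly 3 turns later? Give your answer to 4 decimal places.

Propagate the distribution vector 3 turns from square A.
After 0 turns: (0.0000, 1.0000, 0.0000, 0.0000)
After 1 turn: (0.3000, 0.2500, 0.3000, 0.1500)
After 2 turns: (0.3150, 0.2350, 0.2625, 0.1875)
After 3 turns: (0.3101, 0.2343, 0.2591, 0.1965)
P(in square D after 3 turns) = 0.1965

0.1965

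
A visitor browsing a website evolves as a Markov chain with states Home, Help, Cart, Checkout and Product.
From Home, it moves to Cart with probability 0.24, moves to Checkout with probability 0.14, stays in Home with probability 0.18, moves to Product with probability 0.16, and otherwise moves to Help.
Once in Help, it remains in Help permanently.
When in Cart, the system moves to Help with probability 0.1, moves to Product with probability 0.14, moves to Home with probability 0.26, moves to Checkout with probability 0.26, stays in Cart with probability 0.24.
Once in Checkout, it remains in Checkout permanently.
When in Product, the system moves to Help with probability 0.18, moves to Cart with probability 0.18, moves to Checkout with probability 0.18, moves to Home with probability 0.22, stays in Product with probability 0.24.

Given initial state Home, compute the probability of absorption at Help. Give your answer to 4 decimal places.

Let h(s) be the probability of absorption at Help starting from transient state s. Then h(Help) = 1 and h(Checkout) = 0. By first-step analysis:
h(Home) = 0.18·h(Home) + 0.28·1 + 0.24·h(Cart) + 0.14·0 + 0.16·h(Product)
h(Cart) = 0.26·h(Home) + 0.1·1 + 0.24·h(Cart) + 0.26·0 + 0.14·h(Product)
h(Product) = 0.22·h(Home) + 0.18·1 + 0.18·h(Cart) + 0.18·0 + 0.24·h(Product)
Solving: h(Home) = 0.5598, h(Cart) = 0.4147, h(Product) = 0.4971.
Starting from Home, the probability is 0.5598.

0.5598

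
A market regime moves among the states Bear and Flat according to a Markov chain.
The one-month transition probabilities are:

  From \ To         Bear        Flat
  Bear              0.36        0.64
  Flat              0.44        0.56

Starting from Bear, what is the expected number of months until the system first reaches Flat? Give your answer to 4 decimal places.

Let t(s) be the expected number of months to first reach Flat from state s, with t(Flat) = 0. Conditioning on the first month:
t(Bear) = 1 + 0.36·t(Bear)
Solving: t(Bear) = 1.5625.
Expected months from Bear to Flat: 1.5625.

1.5625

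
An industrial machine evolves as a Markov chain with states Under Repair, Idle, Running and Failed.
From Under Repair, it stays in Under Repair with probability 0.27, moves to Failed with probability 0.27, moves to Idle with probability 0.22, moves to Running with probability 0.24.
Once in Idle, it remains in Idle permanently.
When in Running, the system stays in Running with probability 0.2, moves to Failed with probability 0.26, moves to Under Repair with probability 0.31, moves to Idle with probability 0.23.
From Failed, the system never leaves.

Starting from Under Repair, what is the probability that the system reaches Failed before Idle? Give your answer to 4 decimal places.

0.5463

Let h(s) be the probability of absorption at Failed starting from transient state s. Then h(Failed) = 1 and h(Idle) = 0. By first-step analysis:
h(Under Repair) = 0.27·h(Under Repair) + 0.22·0 + 0.24·h(Running) + 0.27·1
h(Running) = 0.31·h(Under Repair) + 0.23·0 + 0.2·h(Running) + 0.26·1
Solving: h(Under Repair) = 0.5463, h(Running) = 0.5367.
Starting from Under Repair, the probability is 0.5463.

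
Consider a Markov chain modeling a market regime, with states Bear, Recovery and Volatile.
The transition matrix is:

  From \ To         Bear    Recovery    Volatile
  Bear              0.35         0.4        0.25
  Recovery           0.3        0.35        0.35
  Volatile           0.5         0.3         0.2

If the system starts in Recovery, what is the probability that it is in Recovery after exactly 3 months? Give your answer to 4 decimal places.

0.3559

Propagate the distribution vector 3 months from Recovery.
After 0 months: (0.0000, 1.0000, 0.0000)
After 1 month: (0.3000, 0.3500, 0.3500)
After 2 months: (0.3850, 0.3475, 0.2675)
After 3 months: (0.3728, 0.3559, 0.2714)
P(in Recovery after 3 months) = 0.3559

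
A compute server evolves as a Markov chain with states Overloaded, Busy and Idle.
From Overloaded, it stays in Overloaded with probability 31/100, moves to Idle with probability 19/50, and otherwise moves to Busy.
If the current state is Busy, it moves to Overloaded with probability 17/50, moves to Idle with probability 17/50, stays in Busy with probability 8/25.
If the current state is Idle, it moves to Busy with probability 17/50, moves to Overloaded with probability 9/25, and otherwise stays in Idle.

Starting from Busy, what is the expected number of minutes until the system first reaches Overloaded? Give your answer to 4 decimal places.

Let t(s) be the expected number of minutes to first reach Overloaded from state s, with t(Overloaded) = 0. Conditioning on the first minute:
t(Busy) = 1 + 0.32·t(Busy) + 0.34·t(Idle)
t(Idle) = 1 + 0.34·t(Busy) + 0.3·t(Idle)
Solving: t(Busy) = 2.8857, t(Idle) = 2.8302.
Expected minutes from Busy to Overloaded: 2.8857.

2.8857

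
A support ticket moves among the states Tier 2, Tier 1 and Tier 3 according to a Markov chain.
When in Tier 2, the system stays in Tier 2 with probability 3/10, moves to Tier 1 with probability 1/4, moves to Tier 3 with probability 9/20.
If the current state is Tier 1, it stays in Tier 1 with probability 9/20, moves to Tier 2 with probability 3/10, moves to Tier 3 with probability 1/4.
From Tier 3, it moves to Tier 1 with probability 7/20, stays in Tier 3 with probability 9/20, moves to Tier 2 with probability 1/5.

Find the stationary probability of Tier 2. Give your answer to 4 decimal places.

0.2622

Let the stationary distribution be π with π = πP and π_1 + π_2 + π_3 = 1.
π_1 = 0.3·π_1 + 0.3·π_2 + 0.2·π_3
π_2 = 0.25·π_1 + 0.45·π_2 + 0.35·π_3
Solving with the normalization constraint gives π = (0.2622, 0.3598, 0.3780).
So the stationary probability of Tier 2 is 0.2622.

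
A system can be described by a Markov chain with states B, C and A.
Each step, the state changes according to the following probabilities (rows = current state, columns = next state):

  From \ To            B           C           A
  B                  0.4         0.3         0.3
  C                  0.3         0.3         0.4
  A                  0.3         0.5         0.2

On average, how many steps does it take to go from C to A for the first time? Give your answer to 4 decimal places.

Let t(s) be the expected number of steps to first reach A from state s, with t(A) = 0. Conditioning on the first step:
t(B) = 1 + 0.4·t(B) + 0.3·t(C)
t(C) = 1 + 0.3·t(B) + 0.3·t(C)
Solving: t(B) = 3.0303, t(C) = 2.7273.
Expected steps from C to A: 2.7273.

2.7273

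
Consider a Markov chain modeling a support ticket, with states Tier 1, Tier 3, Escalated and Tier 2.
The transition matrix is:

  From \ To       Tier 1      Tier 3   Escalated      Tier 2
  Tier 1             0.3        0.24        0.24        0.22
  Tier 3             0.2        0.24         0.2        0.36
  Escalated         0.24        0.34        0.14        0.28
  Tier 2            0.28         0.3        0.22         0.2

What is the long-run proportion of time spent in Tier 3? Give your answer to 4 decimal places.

Let the stationary distribution be π with π = πP and π_1 + π_2 + π_3 + π_4 = 1.
π_1 = 0.3·π_1 + 0.2·π_2 + 0.24·π_3 + 0.28·π_4
π_2 = 0.24·π_1 + 0.24·π_2 + 0.34·π_3 + 0.3·π_4
π_3 = 0.24·π_1 + 0.2·π_2 + 0.14·π_3 + 0.22·π_4
Solving with the normalization constraint gives π = (0.2549, 0.2763, 0.2033, 0.2656).
So the stationary probability of Tier 3 is 0.2763.

0.2763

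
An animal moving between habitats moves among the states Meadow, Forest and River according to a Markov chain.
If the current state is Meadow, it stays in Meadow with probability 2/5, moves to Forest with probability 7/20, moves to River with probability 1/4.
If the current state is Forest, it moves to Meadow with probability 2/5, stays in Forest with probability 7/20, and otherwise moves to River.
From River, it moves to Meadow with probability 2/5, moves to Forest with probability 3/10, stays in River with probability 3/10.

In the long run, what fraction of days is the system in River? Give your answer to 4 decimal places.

Let the stationary distribution be π with π = πP and π_1 + π_2 + π_3 = 1.
π_1 = 0.4·π_1 + 0.4·π_2 + 0.4·π_3
π_2 = 0.35·π_1 + 0.35·π_2 + 0.3·π_3
Solving with the normalization constraint gives π = (0.4000, 0.3368, 0.2632).
So the stationary probability of River is 0.2632.

0.2632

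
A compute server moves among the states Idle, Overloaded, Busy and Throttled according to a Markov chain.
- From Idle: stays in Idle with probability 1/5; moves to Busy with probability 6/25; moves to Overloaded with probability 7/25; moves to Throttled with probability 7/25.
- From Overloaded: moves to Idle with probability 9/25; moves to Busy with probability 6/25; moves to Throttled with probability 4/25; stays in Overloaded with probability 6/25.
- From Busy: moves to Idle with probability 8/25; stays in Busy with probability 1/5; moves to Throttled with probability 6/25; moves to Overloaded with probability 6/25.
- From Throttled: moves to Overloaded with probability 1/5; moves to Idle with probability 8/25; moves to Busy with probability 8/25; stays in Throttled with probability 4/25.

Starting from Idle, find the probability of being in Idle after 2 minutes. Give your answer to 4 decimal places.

0.3072

Propagate the distribution vector 2 minutes from Idle.
After 0 minutes: (1.0000, 0.0000, 0.0000, 0.0000)
After 1 minute: (0.2000, 0.2800, 0.2400, 0.2800)
After 2 minutes: (0.3072, 0.2368, 0.2528, 0.2032)
P(in Idle after 2 minutes) = 0.3072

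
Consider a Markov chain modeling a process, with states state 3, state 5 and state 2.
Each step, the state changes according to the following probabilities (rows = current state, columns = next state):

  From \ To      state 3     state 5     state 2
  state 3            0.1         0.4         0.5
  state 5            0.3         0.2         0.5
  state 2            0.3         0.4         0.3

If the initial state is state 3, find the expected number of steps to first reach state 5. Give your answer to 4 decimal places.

Let t(s) be the expected number of steps to first reach state 5 from state s, with t(state 5) = 0. Conditioning on the first step:
t(state 3) = 1 + 0.1·t(state 3) + 0.5·t(state 2)
t(state 2) = 1 + 0.3·t(state 3) + 0.3·t(state 2)
Solving: t(state 3) = 2.5000, t(state 2) = 2.5000.
Expected steps from state 3 to state 5: 2.5000.

2.5000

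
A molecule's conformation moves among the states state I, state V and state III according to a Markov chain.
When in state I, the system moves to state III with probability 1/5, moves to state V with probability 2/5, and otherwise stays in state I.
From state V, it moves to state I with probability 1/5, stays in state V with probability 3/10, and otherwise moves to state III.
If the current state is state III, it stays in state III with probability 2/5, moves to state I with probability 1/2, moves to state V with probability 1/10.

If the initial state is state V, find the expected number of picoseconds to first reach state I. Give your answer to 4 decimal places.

Let t(s) be the expected number of picoseconds to first reach state I from state s, with t(state I) = 0. Conditioning on the first picosecond:
t(state V) = 1 + 0.3·t(state V) + 0.5·t(state III)
t(state III) = 1 + 0.1·t(state V) + 0.4·t(state III)
Solving: t(state V) = 2.9730, t(state III) = 2.1622.
Expected picoseconds from state V to state I: 2.9730.

2.9730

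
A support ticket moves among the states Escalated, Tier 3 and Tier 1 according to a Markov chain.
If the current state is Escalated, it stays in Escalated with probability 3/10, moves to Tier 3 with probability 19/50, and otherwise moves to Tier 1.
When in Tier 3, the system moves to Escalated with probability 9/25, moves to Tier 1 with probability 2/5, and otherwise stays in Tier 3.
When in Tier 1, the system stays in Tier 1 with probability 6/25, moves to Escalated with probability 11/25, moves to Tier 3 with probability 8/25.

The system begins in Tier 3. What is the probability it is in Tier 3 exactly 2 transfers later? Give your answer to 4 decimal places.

Sum over the intermediate state after 1 transfer:
P = P(Tier 3→Escalated)·P(Escalated→Tier 3) + P(Tier 3→Tier 3)·P(Tier 3→Tier 3) + P(Tier 3→Tier 1)·P(Tier 1→Tier 3)
  = 0.36×0.38 + 0.24×0.24 + 0.4×0.32
  = 0.1368 + 0.0576 + 0.1280 = 0.3224

0.3224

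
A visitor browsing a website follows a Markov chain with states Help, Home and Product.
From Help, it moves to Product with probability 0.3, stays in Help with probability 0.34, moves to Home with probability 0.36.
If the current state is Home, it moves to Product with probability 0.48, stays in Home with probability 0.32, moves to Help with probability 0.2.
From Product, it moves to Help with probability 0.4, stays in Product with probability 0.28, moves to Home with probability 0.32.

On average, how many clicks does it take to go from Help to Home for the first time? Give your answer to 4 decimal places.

2.8716

Let t(s) be the expected number of clicks to first reach Home from state s, with t(Home) = 0. Conditioning on the first click:
t(Help) = 1 + 0.34·t(Help) + 0.3·t(Product)
t(Product) = 1 + 0.4·t(Help) + 0.28·t(Product)
Solving: t(Help) = 2.8716, t(Product) = 2.9842.
Expected clicks from Help to Home: 2.8716.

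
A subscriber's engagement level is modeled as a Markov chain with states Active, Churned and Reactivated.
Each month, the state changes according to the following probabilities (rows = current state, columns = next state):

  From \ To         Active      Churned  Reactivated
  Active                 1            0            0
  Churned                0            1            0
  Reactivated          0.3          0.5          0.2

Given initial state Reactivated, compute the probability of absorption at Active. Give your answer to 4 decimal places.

Let h(s) be the probability of absorption at Active starting from transient state s. Then h(Active) = 1 and h(Churned) = 0. By first-step analysis:
h(Reactivated) = 0.3·1 + 0.5·0 + 0.2·h(Reactivated)
Solving: h(Reactivated) = 0.3750.
Starting from Reactivated, the probability is 0.3750.

0.3750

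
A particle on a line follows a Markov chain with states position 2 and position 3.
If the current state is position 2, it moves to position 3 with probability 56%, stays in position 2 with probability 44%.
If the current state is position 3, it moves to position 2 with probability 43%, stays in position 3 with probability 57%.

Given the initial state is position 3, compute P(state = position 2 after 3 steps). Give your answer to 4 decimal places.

Propagate the distribution vector 3 steps from position 3.
After 0 steps: (0.0000, 1.0000)
After 1 step: (0.4300, 0.5700)
After 2 steps: (0.4343, 0.5657)
After 3 steps: (0.4343, 0.5657)
P(in position 2 after 3 steps) = 0.4343

0.4343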